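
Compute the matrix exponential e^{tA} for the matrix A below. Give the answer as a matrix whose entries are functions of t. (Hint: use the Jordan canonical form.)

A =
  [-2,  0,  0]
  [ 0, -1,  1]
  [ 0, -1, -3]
e^{tA} =
  [exp(-2*t), 0, 0]
  [0, t*exp(-2*t) + exp(-2*t), t*exp(-2*t)]
  [0, -t*exp(-2*t), -t*exp(-2*t) + exp(-2*t)]

Strategy: write A = P · J · P⁻¹ where J is a Jordan canonical form, so e^{tA} = P · e^{tJ} · P⁻¹, and e^{tJ} can be computed block-by-block.

A has Jordan form
J =
  [-2,  1,  0]
  [ 0, -2,  0]
  [ 0,  0, -2]
(up to reordering of blocks).

Per-block formulas:
  For a 2×2 Jordan block J_2(-2): exp(t · J_2(-2)) = e^(-2t)·(I + t·N), where N is the 2×2 nilpotent shift.
  For a 1×1 block at λ = -2: exp(t · [-2]) = [e^(-2t)].

After assembling e^{tJ} and conjugating by P, we get:

e^{tA} =
  [exp(-2*t), 0, 0]
  [0, t*exp(-2*t) + exp(-2*t), t*exp(-2*t)]
  [0, -t*exp(-2*t), -t*exp(-2*t) + exp(-2*t)]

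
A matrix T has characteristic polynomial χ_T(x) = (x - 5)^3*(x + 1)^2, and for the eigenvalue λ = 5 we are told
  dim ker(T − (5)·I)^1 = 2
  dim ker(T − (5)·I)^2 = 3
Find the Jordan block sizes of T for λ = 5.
Block sizes for λ = 5: [2, 1]

From the dimensions of kernels of powers, the number of Jordan blocks of size at least j is d_j − d_{j−1} where d_j = dim ker(N^j) (with d_0 = 0). Computing the differences gives [2, 1].
The number of blocks of size exactly k is (#blocks of size ≥ k) − (#blocks of size ≥ k + 1), so the partition is: 1 block(s) of size 1, 1 block(s) of size 2.
In nonincreasing order the block sizes are [2, 1].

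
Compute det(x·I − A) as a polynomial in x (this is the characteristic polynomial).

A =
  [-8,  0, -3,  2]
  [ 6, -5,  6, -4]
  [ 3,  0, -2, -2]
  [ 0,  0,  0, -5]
x^4 + 20*x^3 + 150*x^2 + 500*x + 625

Expanding det(x·I − A) (e.g. by cofactor expansion or by noting that A is similar to its Jordan form J, which has the same characteristic polynomial as A) gives
  χ_A(x) = x^4 + 20*x^3 + 150*x^2 + 500*x + 625
which factors as (x + 5)^4. The eigenvalues (with algebraic multiplicities) are λ = -5 with multiplicity 4.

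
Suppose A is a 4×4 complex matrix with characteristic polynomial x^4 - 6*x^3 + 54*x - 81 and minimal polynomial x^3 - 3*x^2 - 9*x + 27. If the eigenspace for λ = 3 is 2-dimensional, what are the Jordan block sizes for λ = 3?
Block sizes for λ = 3: [2, 1]

Step 1 — from the characteristic polynomial, algebraic multiplicity of λ = 3 is 3. From dim ker(A − (3)·I) = 2, there are exactly 2 Jordan blocks for λ = 3.
Step 2 — from the minimal polynomial, the factor (x − 3)^2 tells us the largest block for λ = 3 has size 2.
Step 3 — with total size 3, 2 blocks, and largest block 2, the block sizes (in nonincreasing order) are [2, 1].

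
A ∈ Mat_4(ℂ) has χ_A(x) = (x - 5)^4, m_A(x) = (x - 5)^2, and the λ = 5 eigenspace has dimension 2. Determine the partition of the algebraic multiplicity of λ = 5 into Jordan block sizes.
Block sizes for λ = 5: [2, 2]

Step 1 — from the characteristic polynomial, algebraic multiplicity of λ = 5 is 4. From dim ker(A − (5)·I) = 2, there are exactly 2 Jordan blocks for λ = 5.
Step 2 — from the minimal polynomial, the factor (x − 5)^2 tells us the largest block for λ = 5 has size 2.
Step 3 — with total size 4, 2 blocks, and largest block 2, the block sizes (in nonincreasing order) are [2, 2].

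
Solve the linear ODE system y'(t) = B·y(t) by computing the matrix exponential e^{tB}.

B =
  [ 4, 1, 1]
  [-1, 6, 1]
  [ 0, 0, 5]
e^{tB} =
  [-t*exp(5*t) + exp(5*t), t*exp(5*t), t*exp(5*t)]
  [-t*exp(5*t), t*exp(5*t) + exp(5*t), t*exp(5*t)]
  [0, 0, exp(5*t)]

Strategy: write B = P · J · P⁻¹ where J is a Jordan canonical form, so e^{tB} = P · e^{tJ} · P⁻¹, and e^{tJ} can be computed block-by-block.

B has Jordan form
J =
  [5, 1, 0]
  [0, 5, 0]
  [0, 0, 5]
(up to reordering of blocks).

Per-block formulas:
  For a 1×1 block at λ = 5: exp(t · [5]) = [e^(5t)].
  For a 2×2 Jordan block J_2(5): exp(t · J_2(5)) = e^(5t)·(I + t·N), where N is the 2×2 nilpotent shift.

After assembling e^{tJ} and conjugating by P, we get:

e^{tB} =
  [-t*exp(5*t) + exp(5*t), t*exp(5*t), t*exp(5*t)]
  [-t*exp(5*t), t*exp(5*t) + exp(5*t), t*exp(5*t)]
  [0, 0, exp(5*t)]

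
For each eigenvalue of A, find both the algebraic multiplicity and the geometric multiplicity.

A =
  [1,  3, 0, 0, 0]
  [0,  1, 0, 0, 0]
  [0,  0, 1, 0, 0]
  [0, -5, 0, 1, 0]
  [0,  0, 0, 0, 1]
λ = 1: alg = 5, geom = 4

Step 1 — factor the characteristic polynomial to read off the algebraic multiplicities:
  χ_A(x) = (x - 1)^5

Step 2 — compute geometric multiplicities via the rank-nullity identity g(λ) = n − rank(A − λI):
  rank(A − (1)·I) = 1, so dim ker(A − (1)·I) = n − 1 = 4

Summary:
  λ = 1: algebraic multiplicity = 5, geometric multiplicity = 4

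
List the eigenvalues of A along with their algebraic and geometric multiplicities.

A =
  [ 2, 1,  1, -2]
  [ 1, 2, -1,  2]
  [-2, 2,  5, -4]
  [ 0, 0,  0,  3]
λ = 3: alg = 4, geom = 3

Step 1 — factor the characteristic polynomial to read off the algebraic multiplicities:
  χ_A(x) = (x - 3)^4

Step 2 — compute geometric multiplicities via the rank-nullity identity g(λ) = n − rank(A − λI):
  rank(A − (3)·I) = 1, so dim ker(A − (3)·I) = n − 1 = 3

Summary:
  λ = 3: algebraic multiplicity = 4, geometric multiplicity = 3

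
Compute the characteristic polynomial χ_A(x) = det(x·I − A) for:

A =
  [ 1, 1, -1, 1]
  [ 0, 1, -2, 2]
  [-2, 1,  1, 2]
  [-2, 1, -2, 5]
x^4 - 8*x^3 + 22*x^2 - 24*x + 9

Expanding det(x·I − A) (e.g. by cofactor expansion or by noting that A is similar to its Jordan form J, which has the same characteristic polynomial as A) gives
  χ_A(x) = x^4 - 8*x^3 + 22*x^2 - 24*x + 9
which factors as (x - 3)^2*(x - 1)^2. The eigenvalues (with algebraic multiplicities) are λ = 1 with multiplicity 2, λ = 3 with multiplicity 2.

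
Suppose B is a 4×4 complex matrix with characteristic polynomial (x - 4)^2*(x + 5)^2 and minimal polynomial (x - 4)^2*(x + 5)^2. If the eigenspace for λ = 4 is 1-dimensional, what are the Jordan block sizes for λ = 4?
Block sizes for λ = 4: [2]

Step 1 — from the characteristic polynomial, algebraic multiplicity of λ = 4 is 2. From dim ker(B − (4)·I) = 1, there are exactly 1 Jordan blocks for λ = 4.
Step 2 — from the minimal polynomial, the factor (x − 4)^2 tells us the largest block for λ = 4 has size 2.
Step 3 — with total size 2, 1 blocks, and largest block 2, the block sizes (in nonincreasing order) are [2].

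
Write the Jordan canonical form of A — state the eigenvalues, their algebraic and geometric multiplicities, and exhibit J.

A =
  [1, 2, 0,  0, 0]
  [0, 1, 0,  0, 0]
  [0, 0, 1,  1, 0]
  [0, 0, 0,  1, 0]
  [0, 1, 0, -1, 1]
J_2(1) ⊕ J_2(1) ⊕ J_1(1)

The characteristic polynomial is
  det(x·I − A) = x^5 - 5*x^4 + 10*x^3 - 10*x^2 + 5*x - 1 = (x - 1)^5

Eigenvalues and multiplicities (the geometric multiplicity of λ is n − rank(A − λI), which equals the number of Jordan blocks for λ):
  λ = 1: algebraic multiplicity = 5, geometric multiplicity = 3

Determining the block sizes for each eigenvalue:
  λ = 1: with am = 5 and gm = 3, the partition is not yet determined (e.g. several partitions of 5 into 3 parts exist). Let N = A − (1)·I. Computing rank(N^1) = 2, rank(N^2) = 0; the number of blocks of size ≥ j is rank(N^{j−1}) − rank(N^j), giving [3, 2]. So we have 2 block(s) of size 2, 1 block(s) of size 1 → block sizes [2, 2, 1]

Assembling the blocks gives a Jordan form
J =
  [1, 1, 0, 0, 0]
  [0, 1, 0, 0, 0]
  [0, 0, 1, 1, 0]
  [0, 0, 0, 1, 0]
  [0, 0, 0, 0, 1]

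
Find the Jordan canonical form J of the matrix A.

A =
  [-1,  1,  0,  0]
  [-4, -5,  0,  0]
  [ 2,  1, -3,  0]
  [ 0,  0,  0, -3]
J_2(-3) ⊕ J_1(-3) ⊕ J_1(-3)

The characteristic polynomial is
  det(x·I − A) = x^4 + 12*x^3 + 54*x^2 + 108*x + 81 = (x + 3)^4

Eigenvalues and multiplicities (the geometric multiplicity of λ is n − rank(A − λI), which equals the number of Jordan blocks for λ):
  λ = -3: algebraic multiplicity = 4, geometric multiplicity = 3

Determining the block sizes for each eigenvalue:
  λ = -3: 3 blocks summing to 4 forces exactly one block of size 2 and the rest size 1 → block sizes [2, 1, 1]

Assembling the blocks gives a Jordan form
J =
  [-3,  1,  0,  0]
  [ 0, -3,  0,  0]
  [ 0,  0, -3,  0]
  [ 0,  0,  0, -3]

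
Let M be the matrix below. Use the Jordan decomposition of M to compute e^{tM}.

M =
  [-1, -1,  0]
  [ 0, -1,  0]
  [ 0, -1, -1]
e^{tM} =
  [exp(-t), -t*exp(-t), 0]
  [0, exp(-t), 0]
  [0, -t*exp(-t), exp(-t)]

Strategy: write M = P · J · P⁻¹ where J is a Jordan canonical form, so e^{tM} = P · e^{tJ} · P⁻¹, and e^{tJ} can be computed block-by-block.

M has Jordan form
J =
  [-1,  1,  0]
  [ 0, -1,  0]
  [ 0,  0, -1]
(up to reordering of blocks).

Per-block formulas:
  For a 2×2 Jordan block J_2(-1): exp(t · J_2(-1)) = e^(-1t)·(I + t·N), where N is the 2×2 nilpotent shift.
  For a 1×1 block at λ = -1: exp(t · [-1]) = [e^(-1t)].

After assembling e^{tJ} and conjugating by P, we get:

e^{tM} =
  [exp(-t), -t*exp(-t), 0]
  [0, exp(-t), 0]
  [0, -t*exp(-t), exp(-t)]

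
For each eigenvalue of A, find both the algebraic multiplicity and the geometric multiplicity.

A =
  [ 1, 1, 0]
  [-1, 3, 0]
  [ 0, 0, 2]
λ = 2: alg = 3, geom = 2

Step 1 — factor the characteristic polynomial to read off the algebraic multiplicities:
  χ_A(x) = (x - 2)^3

Step 2 — compute geometric multiplicities via the rank-nullity identity g(λ) = n − rank(A − λI):
  rank(A − (2)·I) = 1, so dim ker(A − (2)·I) = n − 1 = 2

Summary:
  λ = 2: algebraic multiplicity = 3, geometric multiplicity = 2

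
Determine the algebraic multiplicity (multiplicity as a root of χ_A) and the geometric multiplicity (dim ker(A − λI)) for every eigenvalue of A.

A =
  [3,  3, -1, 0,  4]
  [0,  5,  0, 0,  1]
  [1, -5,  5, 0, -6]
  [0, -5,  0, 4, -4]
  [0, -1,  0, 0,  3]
λ = 4: alg = 5, geom = 2

Step 1 — factor the characteristic polynomial to read off the algebraic multiplicities:
  χ_A(x) = (x - 4)^5

Step 2 — compute geometric multiplicities via the rank-nullity identity g(λ) = n − rank(A − λI):
  rank(A − (4)·I) = 3, so dim ker(A − (4)·I) = n − 3 = 2

Summary:
  λ = 4: algebraic multiplicity = 5, geometric multiplicity = 2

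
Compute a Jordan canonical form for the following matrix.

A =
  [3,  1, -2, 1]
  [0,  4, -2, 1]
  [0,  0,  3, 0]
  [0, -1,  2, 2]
J_2(3) ⊕ J_1(3) ⊕ J_1(3)

The characteristic polynomial is
  det(x·I − A) = x^4 - 12*x^3 + 54*x^2 - 108*x + 81 = (x - 3)^4

Eigenvalues and multiplicities (the geometric multiplicity of λ is n − rank(A − λI), which equals the number of Jordan blocks for λ):
  λ = 3: algebraic multiplicity = 4, geometric multiplicity = 3

Determining the block sizes for each eigenvalue:
  λ = 3: 3 blocks summing to 4 forces exactly one block of size 2 and the rest size 1 → block sizes [2, 1, 1]

Assembling the blocks gives a Jordan form
J =
  [3, 1, 0, 0]
  [0, 3, 0, 0]
  [0, 0, 3, 0]
  [0, 0, 0, 3]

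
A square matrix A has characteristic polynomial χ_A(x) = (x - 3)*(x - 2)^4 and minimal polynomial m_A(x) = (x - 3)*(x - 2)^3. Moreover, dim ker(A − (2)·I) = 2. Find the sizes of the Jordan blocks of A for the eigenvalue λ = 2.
Block sizes for λ = 2: [3, 1]

Step 1 — from the characteristic polynomial, algebraic multiplicity of λ = 2 is 4. From dim ker(A − (2)·I) = 2, there are exactly 2 Jordan blocks for λ = 2.
Step 2 — from the minimal polynomial, the factor (x − 2)^3 tells us the largest block for λ = 2 has size 3.
Step 3 — with total size 4, 2 blocks, and largest block 3, the block sizes (in nonincreasing order) are [3, 1].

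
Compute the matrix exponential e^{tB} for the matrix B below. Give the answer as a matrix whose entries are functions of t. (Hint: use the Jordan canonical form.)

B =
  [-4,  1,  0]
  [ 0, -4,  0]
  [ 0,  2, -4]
e^{tB} =
  [exp(-4*t), t*exp(-4*t), 0]
  [0, exp(-4*t), 0]
  [0, 2*t*exp(-4*t), exp(-4*t)]

Strategy: write B = P · J · P⁻¹ where J is a Jordan canonical form, so e^{tB} = P · e^{tJ} · P⁻¹, and e^{tJ} can be computed block-by-block.

B has Jordan form
J =
  [-4,  1,  0]
  [ 0, -4,  0]
  [ 0,  0, -4]
(up to reordering of blocks).

Per-block formulas:
  For a 2×2 Jordan block J_2(-4): exp(t · J_2(-4)) = e^(-4t)·(I + t·N), where N is the 2×2 nilpotent shift.
  For a 1×1 block at λ = -4: exp(t · [-4]) = [e^(-4t)].

After assembling e^{tJ} and conjugating by P, we get:

e^{tB} =
  [exp(-4*t), t*exp(-4*t), 0]
  [0, exp(-4*t), 0]
  [0, 2*t*exp(-4*t), exp(-4*t)]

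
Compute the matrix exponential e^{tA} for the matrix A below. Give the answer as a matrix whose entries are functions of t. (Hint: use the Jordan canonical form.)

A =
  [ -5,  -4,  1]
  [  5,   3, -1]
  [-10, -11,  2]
e^{tA} =
  [-5*t^2/2 - 5*t + 1, -3*t^2/2 - 4*t, t^2/2 + t]
  [5*t, 3*t + 1, -t]
  [-25*t^2/2 - 10*t, -15*t^2/2 - 11*t, 5*t^2/2 + 2*t + 1]

Strategy: write A = P · J · P⁻¹ where J is a Jordan canonical form, so e^{tA} = P · e^{tJ} · P⁻¹, and e^{tJ} can be computed block-by-block.

A has Jordan form
J =
  [0, 1, 0]
  [0, 0, 1]
  [0, 0, 0]
(up to reordering of blocks).

Per-block formulas:
  For a 3×3 Jordan block J_3(0): exp(t · J_3(0)) = e^(0t)·(I + t·N + (t^2/2)·N^2), where N is the 3×3 nilpotent shift.

After assembling e^{tJ} and conjugating by P, we get:

e^{tA} =
  [-5*t^2/2 - 5*t + 1, -3*t^2/2 - 4*t, t^2/2 + t]
  [5*t, 3*t + 1, -t]
  [-25*t^2/2 - 10*t, -15*t^2/2 - 11*t, 5*t^2/2 + 2*t + 1]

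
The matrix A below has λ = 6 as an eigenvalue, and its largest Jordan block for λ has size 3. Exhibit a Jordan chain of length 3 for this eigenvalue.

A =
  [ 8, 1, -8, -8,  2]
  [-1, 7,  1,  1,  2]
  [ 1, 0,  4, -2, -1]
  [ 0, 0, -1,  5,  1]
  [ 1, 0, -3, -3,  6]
A Jordan chain for λ = 6 of length 3:
v_1 = (-3, 0, -1, 0, -1)ᵀ
v_2 = (2, -1, 1, 0, 1)ᵀ
v_3 = (1, 0, 0, 0, 0)ᵀ

Let N = A − (6)·I. We want v_3 with N^3 v_3 = 0 but N^2 v_3 ≠ 0; then v_{j-1} := N · v_j for j = 3, …, 2.

Pick v_3 = (1, 0, 0, 0, 0)ᵀ.
Then v_2 = N · v_3 = (2, -1, 1, 0, 1)ᵀ.
Then v_1 = N · v_2 = (-3, 0, -1, 0, -1)ᵀ.

Sanity check: (A − (6)·I) v_1 = (0, 0, 0, 0, 0)ᵀ = 0. ✓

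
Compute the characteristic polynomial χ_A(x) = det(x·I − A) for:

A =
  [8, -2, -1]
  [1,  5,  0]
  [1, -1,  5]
x^3 - 18*x^2 + 108*x - 216

Expanding det(x·I − A) (e.g. by cofactor expansion or by noting that A is similar to its Jordan form J, which has the same characteristic polynomial as A) gives
  χ_A(x) = x^3 - 18*x^2 + 108*x - 216
which factors as (x - 6)^3. The eigenvalues (with algebraic multiplicities) are λ = 6 with multiplicity 3.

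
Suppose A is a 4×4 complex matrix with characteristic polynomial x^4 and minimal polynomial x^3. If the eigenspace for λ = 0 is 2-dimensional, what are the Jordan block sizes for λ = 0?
Block sizes for λ = 0: [3, 1]

Step 1 — from the characteristic polynomial, algebraic multiplicity of λ = 0 is 4. From dim ker(A − (0)·I) = 2, there are exactly 2 Jordan blocks for λ = 0.
Step 2 — from the minimal polynomial, the factor (x − 0)^3 tells us the largest block for λ = 0 has size 3.
Step 3 — with total size 4, 2 blocks, and largest block 3, the block sizes (in nonincreasing order) are [3, 1].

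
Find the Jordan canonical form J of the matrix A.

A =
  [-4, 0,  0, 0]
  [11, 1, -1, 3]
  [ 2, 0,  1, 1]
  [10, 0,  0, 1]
J_1(-4) ⊕ J_3(1)

The characteristic polynomial is
  det(x·I − A) = x^4 + x^3 - 9*x^2 + 11*x - 4 = (x - 1)^3*(x + 4)

Eigenvalues and multiplicities (the geometric multiplicity of λ is n − rank(A − λI), which equals the number of Jordan blocks for λ):
  λ = -4: algebraic multiplicity = 1, geometric multiplicity = 1
  λ = 1: algebraic multiplicity = 3, geometric multiplicity = 1

Determining the block sizes for each eigenvalue:
  λ = -4: one block (gm = 1), so the single block has size am = 1 → block sizes [1]
  λ = 1: one block (gm = 1), so the single block has size am = 3 → block sizes [3]

Assembling the blocks gives a Jordan form
J =
  [-4, 0, 0, 0]
  [ 0, 1, 1, 0]
  [ 0, 0, 1, 1]
  [ 0, 0, 0, 1]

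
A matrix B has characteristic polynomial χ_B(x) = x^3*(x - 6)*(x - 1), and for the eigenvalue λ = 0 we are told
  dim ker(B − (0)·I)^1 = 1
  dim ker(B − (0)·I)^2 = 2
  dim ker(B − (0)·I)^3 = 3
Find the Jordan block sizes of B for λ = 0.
Block sizes for λ = 0: [3]

From the dimensions of kernels of powers, the number of Jordan blocks of size at least j is d_j − d_{j−1} where d_j = dim ker(N^j) (with d_0 = 0). Computing the differences gives [1, 1, 1].
The number of blocks of size exactly k is (#blocks of size ≥ k) − (#blocks of size ≥ k + 1), so the partition is: 1 block(s) of size 3.
In nonincreasing order the block sizes are [3].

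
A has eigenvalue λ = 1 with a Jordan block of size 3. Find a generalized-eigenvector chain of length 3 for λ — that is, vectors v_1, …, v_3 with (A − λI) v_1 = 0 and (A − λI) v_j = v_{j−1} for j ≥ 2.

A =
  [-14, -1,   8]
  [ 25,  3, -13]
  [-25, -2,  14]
A Jordan chain for λ = 1 of length 3:
v_1 = (-3, 5, -5)ᵀ
v_2 = (-1, 2, -2)ᵀ
v_3 = (0, 1, 0)ᵀ

Let N = A − (1)·I. We want v_3 with N^3 v_3 = 0 but N^2 v_3 ≠ 0; then v_{j-1} := N · v_j for j = 3, …, 2.

Pick v_3 = (0, 1, 0)ᵀ.
Then v_2 = N · v_3 = (-1, 2, -2)ᵀ.
Then v_1 = N · v_2 = (-3, 5, -5)ᵀ.

Sanity check: (A − (1)·I) v_1 = (0, 0, 0)ᵀ = 0. ✓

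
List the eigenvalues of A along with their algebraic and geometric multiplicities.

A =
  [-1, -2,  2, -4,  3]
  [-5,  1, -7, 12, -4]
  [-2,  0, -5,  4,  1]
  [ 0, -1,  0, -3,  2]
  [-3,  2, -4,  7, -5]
λ = -3: alg = 3, geom = 1; λ = -2: alg = 2, geom = 1

Step 1 — factor the characteristic polynomial to read off the algebraic multiplicities:
  χ_A(x) = (x + 2)^2*(x + 3)^3

Step 2 — compute geometric multiplicities via the rank-nullity identity g(λ) = n − rank(A − λI):
  rank(A − (-3)·I) = 4, so dim ker(A − (-3)·I) = n − 4 = 1
  rank(A − (-2)·I) = 4, so dim ker(A − (-2)·I) = n − 4 = 1

Summary:
  λ = -3: algebraic multiplicity = 3, geometric multiplicity = 1
  λ = -2: algebraic multiplicity = 2, geometric multiplicity = 1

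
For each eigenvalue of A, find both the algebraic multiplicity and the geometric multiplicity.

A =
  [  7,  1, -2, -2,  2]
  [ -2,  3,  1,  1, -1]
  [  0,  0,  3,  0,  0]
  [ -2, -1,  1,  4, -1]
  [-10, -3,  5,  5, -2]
λ = 3: alg = 5, geom = 3

Step 1 — factor the characteristic polynomial to read off the algebraic multiplicities:
  χ_A(x) = (x - 3)^5

Step 2 — compute geometric multiplicities via the rank-nullity identity g(λ) = n − rank(A − λI):
  rank(A − (3)·I) = 2, so dim ker(A − (3)·I) = n − 2 = 3

Summary:
  λ = 3: algebraic multiplicity = 5, geometric multiplicity = 3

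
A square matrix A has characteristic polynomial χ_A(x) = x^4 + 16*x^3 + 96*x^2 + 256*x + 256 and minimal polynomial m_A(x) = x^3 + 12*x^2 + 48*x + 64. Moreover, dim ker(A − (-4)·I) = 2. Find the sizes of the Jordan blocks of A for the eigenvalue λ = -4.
Block sizes for λ = -4: [3, 1]

Step 1 — from the characteristic polynomial, algebraic multiplicity of λ = -4 is 4. From dim ker(A − (-4)·I) = 2, there are exactly 2 Jordan blocks for λ = -4.
Step 2 — from the minimal polynomial, the factor (x + 4)^3 tells us the largest block for λ = -4 has size 3.
Step 3 — with total size 4, 2 blocks, and largest block 3, the block sizes (in nonincreasing order) are [3, 1].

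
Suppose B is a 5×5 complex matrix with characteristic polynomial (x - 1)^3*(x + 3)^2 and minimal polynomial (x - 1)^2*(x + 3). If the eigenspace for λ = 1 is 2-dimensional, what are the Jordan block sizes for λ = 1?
Block sizes for λ = 1: [2, 1]

Step 1 — from the characteristic polynomial, algebraic multiplicity of λ = 1 is 3. From dim ker(B − (1)·I) = 2, there are exactly 2 Jordan blocks for λ = 1.
Step 2 — from the minimal polynomial, the factor (x − 1)^2 tells us the largest block for λ = 1 has size 2.
Step 3 — with total size 3, 2 blocks, and largest block 2, the block sizes (in nonincreasing order) are [2, 1].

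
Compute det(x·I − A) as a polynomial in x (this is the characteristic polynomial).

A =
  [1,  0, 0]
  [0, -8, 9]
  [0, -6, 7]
x^3 - 3*x + 2

Expanding det(x·I − A) (e.g. by cofactor expansion or by noting that A is similar to its Jordan form J, which has the same characteristic polynomial as A) gives
  χ_A(x) = x^3 - 3*x + 2
which factors as (x - 1)^2*(x + 2). The eigenvalues (with algebraic multiplicities) are λ = -2 with multiplicity 1, λ = 1 with multiplicity 2.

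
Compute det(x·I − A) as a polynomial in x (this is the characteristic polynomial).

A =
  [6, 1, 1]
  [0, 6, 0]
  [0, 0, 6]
x^3 - 18*x^2 + 108*x - 216

Expanding det(x·I − A) (e.g. by cofactor expansion or by noting that A is similar to its Jordan form J, which has the same characteristic polynomial as A) gives
  χ_A(x) = x^3 - 18*x^2 + 108*x - 216
which factors as (x - 6)^3. The eigenvalues (with algebraic multiplicities) are λ = 6 with multiplicity 3.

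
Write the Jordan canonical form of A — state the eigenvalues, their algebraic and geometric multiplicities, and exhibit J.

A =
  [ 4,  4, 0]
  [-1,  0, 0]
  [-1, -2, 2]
J_2(2) ⊕ J_1(2)

The characteristic polynomial is
  det(x·I − A) = x^3 - 6*x^2 + 12*x - 8 = (x - 2)^3

Eigenvalues and multiplicities (the geometric multiplicity of λ is n − rank(A − λI), which equals the number of Jordan blocks for λ):
  λ = 2: algebraic multiplicity = 3, geometric multiplicity = 2

Determining the block sizes for each eigenvalue:
  λ = 2: 2 blocks summing to 3 forces exactly one block of size 2 and the rest size 1 → block sizes [2, 1]

Assembling the blocks gives a Jordan form
J =
  [2, 1, 0]
  [0, 2, 0]
  [0, 0, 2]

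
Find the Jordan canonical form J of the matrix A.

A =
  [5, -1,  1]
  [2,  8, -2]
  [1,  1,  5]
J_2(6) ⊕ J_1(6)

The characteristic polynomial is
  det(x·I − A) = x^3 - 18*x^2 + 108*x - 216 = (x - 6)^3

Eigenvalues and multiplicities (the geometric multiplicity of λ is n − rank(A − λI), which equals the number of Jordan blocks for λ):
  λ = 6: algebraic multiplicity = 3, geometric multiplicity = 2

Determining the block sizes for each eigenvalue:
  λ = 6: 2 blocks summing to 3 forces exactly one block of size 2 and the rest size 1 → block sizes [2, 1]

Assembling the blocks gives a Jordan form
J =
  [6, 1, 0]
  [0, 6, 0]
  [0, 0, 6]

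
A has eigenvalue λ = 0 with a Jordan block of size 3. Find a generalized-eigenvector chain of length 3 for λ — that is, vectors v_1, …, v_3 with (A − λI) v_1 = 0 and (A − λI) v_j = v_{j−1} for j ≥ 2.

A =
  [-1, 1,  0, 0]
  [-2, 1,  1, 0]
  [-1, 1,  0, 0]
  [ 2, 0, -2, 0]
A Jordan chain for λ = 0 of length 3:
v_1 = (-1, -1, -1, 0)ᵀ
v_2 = (-1, -2, -1, 2)ᵀ
v_3 = (1, 0, 0, 0)ᵀ

Let N = A − (0)·I. We want v_3 with N^3 v_3 = 0 but N^2 v_3 ≠ 0; then v_{j-1} := N · v_j for j = 3, …, 2.

Pick v_3 = (1, 0, 0, 0)ᵀ.
Then v_2 = N · v_3 = (-1, -2, -1, 2)ᵀ.
Then v_1 = N · v_2 = (-1, -1, -1, 0)ᵀ.

Sanity check: (A − (0)·I) v_1 = (0, 0, 0, 0)ᵀ = 0. ✓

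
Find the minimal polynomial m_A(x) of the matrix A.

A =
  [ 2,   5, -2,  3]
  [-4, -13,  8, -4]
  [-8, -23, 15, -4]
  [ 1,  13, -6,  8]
x^2 - 6*x + 9

The characteristic polynomial is χ_A(x) = (x - 3)^4, so the eigenvalues are known. The minimal polynomial is
  m_A(x) = Π_λ (x − λ)^{k_λ}
where k_λ is the size of the *largest* Jordan block for λ (equivalently, the smallest k with (A − λI)^k v = 0 for every generalised eigenvector v of λ).

  λ = 3: largest Jordan block has size 2, contributing (x − 3)^2

So m_A(x) = (x - 3)^2 = x^2 - 6*x + 9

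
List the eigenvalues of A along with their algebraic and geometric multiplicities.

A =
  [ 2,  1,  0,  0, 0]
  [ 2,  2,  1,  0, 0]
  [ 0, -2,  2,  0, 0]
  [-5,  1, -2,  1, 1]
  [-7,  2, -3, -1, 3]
λ = 2: alg = 5, geom = 2

Step 1 — factor the characteristic polynomial to read off the algebraic multiplicities:
  χ_A(x) = (x - 2)^5

Step 2 — compute geometric multiplicities via the rank-nullity identity g(λ) = n − rank(A − λI):
  rank(A − (2)·I) = 3, so dim ker(A − (2)·I) = n − 3 = 2

Summary:
  λ = 2: algebraic multiplicity = 5, geometric multiplicity = 2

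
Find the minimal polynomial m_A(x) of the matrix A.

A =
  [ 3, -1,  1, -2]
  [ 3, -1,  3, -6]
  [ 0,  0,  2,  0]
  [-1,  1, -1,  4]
x^2 - 4*x + 4

The characteristic polynomial is χ_A(x) = (x - 2)^4, so the eigenvalues are known. The minimal polynomial is
  m_A(x) = Π_λ (x − λ)^{k_λ}
where k_λ is the size of the *largest* Jordan block for λ (equivalently, the smallest k with (A − λI)^k v = 0 for every generalised eigenvector v of λ).

  λ = 2: largest Jordan block has size 2, contributing (x − 2)^2

So m_A(x) = (x - 2)^2 = x^2 - 4*x + 4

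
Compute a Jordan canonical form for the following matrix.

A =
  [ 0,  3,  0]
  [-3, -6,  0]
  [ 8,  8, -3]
J_2(-3) ⊕ J_1(-3)

The characteristic polynomial is
  det(x·I − A) = x^3 + 9*x^2 + 27*x + 27 = (x + 3)^3

Eigenvalues and multiplicities (the geometric multiplicity of λ is n − rank(A − λI), which equals the number of Jordan blocks for λ):
  λ = -3: algebraic multiplicity = 3, geometric multiplicity = 2

Determining the block sizes for each eigenvalue:
  λ = -3: 2 blocks summing to 3 forces exactly one block of size 2 and the rest size 1 → block sizes [2, 1]

Assembling the blocks gives a Jordan form
J =
  [-3,  1,  0]
  [ 0, -3,  0]
  [ 0,  0, -3]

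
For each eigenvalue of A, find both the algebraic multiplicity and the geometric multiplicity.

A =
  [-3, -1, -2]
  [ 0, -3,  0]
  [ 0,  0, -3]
λ = -3: alg = 3, geom = 2

Step 1 — factor the characteristic polynomial to read off the algebraic multiplicities:
  χ_A(x) = (x + 3)^3

Step 2 — compute geometric multiplicities via the rank-nullity identity g(λ) = n − rank(A − λI):
  rank(A − (-3)·I) = 1, so dim ker(A − (-3)·I) = n − 1 = 2

Summary:
  λ = -3: algebraic multiplicity = 3, geometric multiplicity = 2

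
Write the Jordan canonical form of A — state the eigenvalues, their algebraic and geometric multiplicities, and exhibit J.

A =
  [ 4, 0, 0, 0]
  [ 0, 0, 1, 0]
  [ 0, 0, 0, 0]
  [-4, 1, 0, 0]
J_3(0) ⊕ J_1(4)

The characteristic polynomial is
  det(x·I − A) = x^4 - 4*x^3 = x^3*(x - 4)

Eigenvalues and multiplicities (the geometric multiplicity of λ is n − rank(A − λI), which equals the number of Jordan blocks for λ):
  λ = 0: algebraic multiplicity = 3, geometric multiplicity = 1
  λ = 4: algebraic multiplicity = 1, geometric multiplicity = 1

Determining the block sizes for each eigenvalue:
  λ = 0: one block (gm = 1), so the single block has size am = 3 → block sizes [3]
  λ = 4: one block (gm = 1), so the single block has size am = 1 → block sizes [1]

Assembling the blocks gives a Jordan form
J =
  [0, 1, 0, 0]
  [0, 0, 1, 0]
  [0, 0, 0, 0]
  [0, 0, 0, 4]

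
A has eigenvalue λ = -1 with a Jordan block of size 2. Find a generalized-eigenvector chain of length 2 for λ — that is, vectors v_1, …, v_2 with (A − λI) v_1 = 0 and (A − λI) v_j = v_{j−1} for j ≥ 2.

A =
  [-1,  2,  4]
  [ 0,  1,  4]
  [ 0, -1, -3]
A Jordan chain for λ = -1 of length 2:
v_1 = (2, 2, -1)ᵀ
v_2 = (0, 1, 0)ᵀ

Let N = A − (-1)·I. We want v_2 with N^2 v_2 = 0 but N^1 v_2 ≠ 0; then v_{j-1} := N · v_j for j = 2, …, 2.

Pick v_2 = (0, 1, 0)ᵀ.
Then v_1 = N · v_2 = (2, 2, -1)ᵀ.

Sanity check: (A − (-1)·I) v_1 = (0, 0, 0)ᵀ = 0. ✓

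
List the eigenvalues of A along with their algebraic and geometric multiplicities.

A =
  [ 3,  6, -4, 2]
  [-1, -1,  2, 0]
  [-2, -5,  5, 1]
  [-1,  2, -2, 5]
λ = 3: alg = 4, geom = 2

Step 1 — factor the characteristic polynomial to read off the algebraic multiplicities:
  χ_A(x) = (x - 3)^4

Step 2 — compute geometric multiplicities via the rank-nullity identity g(λ) = n − rank(A − λI):
  rank(A − (3)·I) = 2, so dim ker(A − (3)·I) = n − 2 = 2

Summary:
  λ = 3: algebraic multiplicity = 4, geometric multiplicity = 2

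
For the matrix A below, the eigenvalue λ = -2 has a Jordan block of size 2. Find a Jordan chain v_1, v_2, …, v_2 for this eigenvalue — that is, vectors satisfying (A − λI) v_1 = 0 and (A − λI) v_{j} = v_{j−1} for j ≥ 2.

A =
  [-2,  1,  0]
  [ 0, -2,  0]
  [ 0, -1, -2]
A Jordan chain for λ = -2 of length 2:
v_1 = (1, 0, -1)ᵀ
v_2 = (0, 1, 0)ᵀ

Let N = A − (-2)·I. We want v_2 with N^2 v_2 = 0 but N^1 v_2 ≠ 0; then v_{j-1} := N · v_j for j = 2, …, 2.

Pick v_2 = (0, 1, 0)ᵀ.
Then v_1 = N · v_2 = (1, 0, -1)ᵀ.

Sanity check: (A − (-2)·I) v_1 = (0, 0, 0)ᵀ = 0. ✓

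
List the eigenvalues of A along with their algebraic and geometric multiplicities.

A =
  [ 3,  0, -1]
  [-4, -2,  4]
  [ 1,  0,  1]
λ = -2: alg = 1, geom = 1; λ = 2: alg = 2, geom = 1

Step 1 — factor the characteristic polynomial to read off the algebraic multiplicities:
  χ_A(x) = (x - 2)^2*(x + 2)

Step 2 — compute geometric multiplicities via the rank-nullity identity g(λ) = n − rank(A − λI):
  rank(A − (-2)·I) = 2, so dim ker(A − (-2)·I) = n − 2 = 1
  rank(A − (2)·I) = 2, so dim ker(A − (2)·I) = n − 2 = 1

Summary:
  λ = -2: algebraic multiplicity = 1, geometric multiplicity = 1
  λ = 2: algebraic multiplicity = 2, geometric multiplicity = 1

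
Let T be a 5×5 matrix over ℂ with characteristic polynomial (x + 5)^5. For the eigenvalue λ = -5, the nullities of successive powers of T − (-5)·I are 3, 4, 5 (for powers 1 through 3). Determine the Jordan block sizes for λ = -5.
Block sizes for λ = -5: [3, 1, 1]

From the dimensions of kernels of powers, the number of Jordan blocks of size at least j is d_j − d_{j−1} where d_j = dim ker(N^j) (with d_0 = 0). Computing the differences gives [3, 1, 1].
The number of blocks of size exactly k is (#blocks of size ≥ k) − (#blocks of size ≥ k + 1), so the partition is: 2 block(s) of size 1, 1 block(s) of size 3.
In nonincreasing order the block sizes are [3, 1, 1].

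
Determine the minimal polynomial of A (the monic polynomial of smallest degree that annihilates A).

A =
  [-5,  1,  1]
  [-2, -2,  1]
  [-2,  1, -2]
x^2 + 6*x + 9

The characteristic polynomial is χ_A(x) = (x + 3)^3, so the eigenvalues are known. The minimal polynomial is
  m_A(x) = Π_λ (x − λ)^{k_λ}
where k_λ is the size of the *largest* Jordan block for λ (equivalently, the smallest k with (A − λI)^k v = 0 for every generalised eigenvector v of λ).

  λ = -3: largest Jordan block has size 2, contributing (x + 3)^2

So m_A(x) = (x + 3)^2 = x^2 + 6*x + 9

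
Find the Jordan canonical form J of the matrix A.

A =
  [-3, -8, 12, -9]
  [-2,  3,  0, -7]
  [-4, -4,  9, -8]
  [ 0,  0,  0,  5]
J_1(1) ⊕ J_1(3) ⊕ J_2(5)

The characteristic polynomial is
  det(x·I − A) = x^4 - 14*x^3 + 68*x^2 - 130*x + 75 = (x - 5)^2*(x - 3)*(x - 1)

Eigenvalues and multiplicities (the geometric multiplicity of λ is n − rank(A − λI), which equals the number of Jordan blocks for λ):
  λ = 1: algebraic multiplicity = 1, geometric multiplicity = 1
  λ = 3: algebraic multiplicity = 1, geometric multiplicity = 1
  λ = 5: algebraic multiplicity = 2, geometric multiplicity = 1

Determining the block sizes for each eigenvalue:
  λ = 1: one block (gm = 1), so the single block has size am = 1 → block sizes [1]
  λ = 3: one block (gm = 1), so the single block has size am = 1 → block sizes [1]
  λ = 5: one block (gm = 1), so the single block has size am = 2 → block sizes [2]

Assembling the blocks gives a Jordan form
J =
  [1, 0, 0, 0]
  [0, 3, 0, 0]
  [0, 0, 5, 1]
  [0, 0, 0, 5]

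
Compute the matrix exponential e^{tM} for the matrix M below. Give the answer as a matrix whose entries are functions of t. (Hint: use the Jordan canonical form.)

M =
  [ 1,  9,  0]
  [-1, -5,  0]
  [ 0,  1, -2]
e^{tM} =
  [3*t*exp(-2*t) + exp(-2*t), 9*t*exp(-2*t), 0]
  [-t*exp(-2*t), -3*t*exp(-2*t) + exp(-2*t), 0]
  [-t^2*exp(-2*t)/2, -3*t^2*exp(-2*t)/2 + t*exp(-2*t), exp(-2*t)]

Strategy: write M = P · J · P⁻¹ where J is a Jordan canonical form, so e^{tM} = P · e^{tJ} · P⁻¹, and e^{tJ} can be computed block-by-block.

M has Jordan form
J =
  [-2,  1,  0]
  [ 0, -2,  1]
  [ 0,  0, -2]
(up to reordering of blocks).

Per-block formulas:
  For a 3×3 Jordan block J_3(-2): exp(t · J_3(-2)) = e^(-2t)·(I + t·N + (t^2/2)·N^2), where N is the 3×3 nilpotent shift.

After assembling e^{tJ} and conjugating by P, we get:

e^{tM} =
  [3*t*exp(-2*t) + exp(-2*t), 9*t*exp(-2*t), 0]
  [-t*exp(-2*t), -3*t*exp(-2*t) + exp(-2*t), 0]
  [-t^2*exp(-2*t)/2, -3*t^2*exp(-2*t)/2 + t*exp(-2*t), exp(-2*t)]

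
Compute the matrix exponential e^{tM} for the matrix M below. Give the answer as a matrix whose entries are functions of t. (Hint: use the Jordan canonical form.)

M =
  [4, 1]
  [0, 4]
e^{tM} =
  [exp(4*t), t*exp(4*t)]
  [0, exp(4*t)]

Strategy: write M = P · J · P⁻¹ where J is a Jordan canonical form, so e^{tM} = P · e^{tJ} · P⁻¹, and e^{tJ} can be computed block-by-block.

M has Jordan form
J =
  [4, 1]
  [0, 4]
(up to reordering of blocks).

Per-block formulas:
  For a 2×2 Jordan block J_2(4): exp(t · J_2(4)) = e^(4t)·(I + t·N), where N is the 2×2 nilpotent shift.

After assembling e^{tJ} and conjugating by P, we get:

e^{tM} =
  [exp(4*t), t*exp(4*t)]
  [0, exp(4*t)]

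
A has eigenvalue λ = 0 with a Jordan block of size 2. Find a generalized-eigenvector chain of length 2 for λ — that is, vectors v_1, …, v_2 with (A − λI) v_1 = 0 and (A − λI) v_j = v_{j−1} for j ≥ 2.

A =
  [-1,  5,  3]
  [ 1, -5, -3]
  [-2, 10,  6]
A Jordan chain for λ = 0 of length 2:
v_1 = (-1, 1, -2)ᵀ
v_2 = (1, 0, 0)ᵀ

Let N = A − (0)·I. We want v_2 with N^2 v_2 = 0 but N^1 v_2 ≠ 0; then v_{j-1} := N · v_j for j = 2, …, 2.

Pick v_2 = (1, 0, 0)ᵀ.
Then v_1 = N · v_2 = (-1, 1, -2)ᵀ.

Sanity check: (A − (0)·I) v_1 = (0, 0, 0)ᵀ = 0. ✓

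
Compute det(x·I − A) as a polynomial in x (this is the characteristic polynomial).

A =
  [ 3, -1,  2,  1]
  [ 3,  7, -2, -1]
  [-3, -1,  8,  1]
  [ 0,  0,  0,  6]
x^4 - 24*x^3 + 216*x^2 - 864*x + 1296

Expanding det(x·I − A) (e.g. by cofactor expansion or by noting that A is similar to its Jordan form J, which has the same characteristic polynomial as A) gives
  χ_A(x) = x^4 - 24*x^3 + 216*x^2 - 864*x + 1296
which factors as (x - 6)^4. The eigenvalues (with algebraic multiplicities) are λ = 6 with multiplicity 4.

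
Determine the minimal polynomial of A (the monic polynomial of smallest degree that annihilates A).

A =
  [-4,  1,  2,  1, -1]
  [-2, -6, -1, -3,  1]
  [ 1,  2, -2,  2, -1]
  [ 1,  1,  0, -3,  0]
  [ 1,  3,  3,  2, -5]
x^3 + 12*x^2 + 48*x + 64

The characteristic polynomial is χ_A(x) = (x + 4)^5, so the eigenvalues are known. The minimal polynomial is
  m_A(x) = Π_λ (x − λ)^{k_λ}
where k_λ is the size of the *largest* Jordan block for λ (equivalently, the smallest k with (A − λI)^k v = 0 for every generalised eigenvector v of λ).

  λ = -4: largest Jordan block has size 3, contributing (x + 4)^3

So m_A(x) = (x + 4)^3 = x^3 + 12*x^2 + 48*x + 64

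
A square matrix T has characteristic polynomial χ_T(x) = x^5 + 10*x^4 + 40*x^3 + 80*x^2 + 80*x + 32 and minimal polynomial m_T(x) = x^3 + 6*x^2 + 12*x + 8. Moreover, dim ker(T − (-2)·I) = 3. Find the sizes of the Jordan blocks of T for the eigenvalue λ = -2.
Block sizes for λ = -2: [3, 1, 1]

Step 1 — from the characteristic polynomial, algebraic multiplicity of λ = -2 is 5. From dim ker(T − (-2)·I) = 3, there are exactly 3 Jordan blocks for λ = -2.
Step 2 — from the minimal polynomial, the factor (x + 2)^3 tells us the largest block for λ = -2 has size 3.
Step 3 — with total size 5, 3 blocks, and largest block 3, the block sizes (in nonincreasing order) are [3, 1, 1].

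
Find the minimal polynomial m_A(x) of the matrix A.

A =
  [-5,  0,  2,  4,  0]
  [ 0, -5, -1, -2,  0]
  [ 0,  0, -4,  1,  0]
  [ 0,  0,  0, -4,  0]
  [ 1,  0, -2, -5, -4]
x^3 + 13*x^2 + 56*x + 80

The characteristic polynomial is χ_A(x) = (x + 4)^3*(x + 5)^2, so the eigenvalues are known. The minimal polynomial is
  m_A(x) = Π_λ (x − λ)^{k_λ}
where k_λ is the size of the *largest* Jordan block for λ (equivalently, the smallest k with (A − λI)^k v = 0 for every generalised eigenvector v of λ).

  λ = -5: largest Jordan block has size 1, contributing (x + 5)
  λ = -4: largest Jordan block has size 2, contributing (x + 4)^2

So m_A(x) = (x + 4)^2*(x + 5) = x^3 + 13*x^2 + 56*x + 80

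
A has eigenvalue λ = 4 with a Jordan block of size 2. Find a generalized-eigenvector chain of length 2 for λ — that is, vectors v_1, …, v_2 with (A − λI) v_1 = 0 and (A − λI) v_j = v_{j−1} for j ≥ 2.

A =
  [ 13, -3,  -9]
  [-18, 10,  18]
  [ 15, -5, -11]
A Jordan chain for λ = 4 of length 2:
v_1 = (9, -18, 15)ᵀ
v_2 = (1, 0, 0)ᵀ

Let N = A − (4)·I. We want v_2 with N^2 v_2 = 0 but N^1 v_2 ≠ 0; then v_{j-1} := N · v_j for j = 2, …, 2.

Pick v_2 = (1, 0, 0)ᵀ.
Then v_1 = N · v_2 = (9, -18, 15)ᵀ.

Sanity check: (A − (4)·I) v_1 = (0, 0, 0)ᵀ = 0. ✓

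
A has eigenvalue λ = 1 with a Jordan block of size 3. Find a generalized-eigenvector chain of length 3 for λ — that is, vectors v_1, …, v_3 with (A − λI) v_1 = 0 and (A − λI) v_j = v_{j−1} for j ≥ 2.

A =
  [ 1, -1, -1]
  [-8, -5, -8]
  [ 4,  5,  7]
A Jordan chain for λ = 1 of length 3:
v_1 = (4, 16, -16)ᵀ
v_2 = (0, -8, 4)ᵀ
v_3 = (1, 0, 0)ᵀ

Let N = A − (1)·I. We want v_3 with N^3 v_3 = 0 but N^2 v_3 ≠ 0; then v_{j-1} := N · v_j for j = 3, …, 2.

Pick v_3 = (1, 0, 0)ᵀ.
Then v_2 = N · v_3 = (0, -8, 4)ᵀ.
Then v_1 = N · v_2 = (4, 16, -16)ᵀ.

Sanity check: (A − (1)·I) v_1 = (0, 0, 0)ᵀ = 0. ✓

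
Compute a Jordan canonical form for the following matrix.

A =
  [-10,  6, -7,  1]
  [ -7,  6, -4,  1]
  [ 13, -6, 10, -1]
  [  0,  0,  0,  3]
J_1(0) ⊕ J_2(3) ⊕ J_1(3)

The characteristic polynomial is
  det(x·I − A) = x^4 - 9*x^3 + 27*x^2 - 27*x = x*(x - 3)^3

Eigenvalues and multiplicities (the geometric multiplicity of λ is n − rank(A − λI), which equals the number of Jordan blocks for λ):
  λ = 0: algebraic multiplicity = 1, geometric multiplicity = 1
  λ = 3: algebraic multiplicity = 3, geometric multiplicity = 2

Determining the block sizes for each eigenvalue:
  λ = 0: one block (gm = 1), so the single block has size am = 1 → block sizes [1]
  λ = 3: 2 blocks summing to 3 forces exactly one block of size 2 and the rest size 1 → block sizes [2, 1]

Assembling the blocks gives a Jordan form
J =
  [0, 0, 0, 0]
  [0, 3, 1, 0]
  [0, 0, 3, 0]
  [0, 0, 0, 3]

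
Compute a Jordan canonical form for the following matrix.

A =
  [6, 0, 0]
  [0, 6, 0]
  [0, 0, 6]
J_1(6) ⊕ J_1(6) ⊕ J_1(6)

The characteristic polynomial is
  det(x·I − A) = x^3 - 18*x^2 + 108*x - 216 = (x - 6)^3

Eigenvalues and multiplicities (the geometric multiplicity of λ is n − rank(A − λI), which equals the number of Jordan blocks for λ):
  λ = 6: algebraic multiplicity = 3, geometric multiplicity = 3

Determining the block sizes for each eigenvalue:
  λ = 6: gm = am = 3, so every block has size 1 → block sizes [1, 1, 1]

Assembling the blocks gives a Jordan form
J =
  [6, 0, 0]
  [0, 6, 0]
  [0, 0, 6]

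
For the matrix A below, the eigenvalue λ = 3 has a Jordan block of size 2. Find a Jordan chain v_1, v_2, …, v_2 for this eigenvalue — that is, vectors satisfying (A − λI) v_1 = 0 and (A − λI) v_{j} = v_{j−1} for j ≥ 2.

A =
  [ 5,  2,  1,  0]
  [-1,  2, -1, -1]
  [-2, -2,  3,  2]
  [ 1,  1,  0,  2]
A Jordan chain for λ = 3 of length 2:
v_1 = (2, -1, -2, 1)ᵀ
v_2 = (1, 0, 0, 0)ᵀ

Let N = A − (3)·I. We want v_2 with N^2 v_2 = 0 but N^1 v_2 ≠ 0; then v_{j-1} := N · v_j for j = 2, …, 2.

Pick v_2 = (1, 0, 0, 0)ᵀ.
Then v_1 = N · v_2 = (2, -1, -2, 1)ᵀ.

Sanity check: (A − (3)·I) v_1 = (0, 0, 0, 0)ᵀ = 0. ✓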